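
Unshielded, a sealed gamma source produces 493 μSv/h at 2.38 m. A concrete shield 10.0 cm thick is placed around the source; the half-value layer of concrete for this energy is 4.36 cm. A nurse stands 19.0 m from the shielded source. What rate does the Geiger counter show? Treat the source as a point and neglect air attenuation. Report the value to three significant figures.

Distance alone: 493 × (2.38/19.0)² = 493 × 0.01569 = 7.735 μSv/h.
Shield: 10.0/4.36 = 2.294 half-value layers → attenuation 2^(−2.294) = 0.2039.
Combined: 7.735 × 0.2039 = 1.577 μSv/h.

1.58 μSv/h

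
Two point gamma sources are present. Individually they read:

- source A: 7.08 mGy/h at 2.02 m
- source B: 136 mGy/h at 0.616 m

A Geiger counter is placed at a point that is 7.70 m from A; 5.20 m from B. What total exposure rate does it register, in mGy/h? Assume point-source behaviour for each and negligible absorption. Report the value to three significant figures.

Each source contributes Iᵢ·(dᵢ/rᵢ)²; contributions add.
A: 7.08 × (2.02/7.70)² = 0.4873 mGy/h
B: 136 × (0.616/5.20)² = 1.909 mGy/h
Total = 0.4873 + 1.909 = 2.396 mGy/h.

2.40 mGy/h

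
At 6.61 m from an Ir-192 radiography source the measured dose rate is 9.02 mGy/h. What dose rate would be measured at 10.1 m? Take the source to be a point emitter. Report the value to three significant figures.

3.86 mGy/h

Applying the 1/r² law, scaling from 6.61 m to 10.1 m:
(6.61/10.1)² = 0.4283, so 9.02 × 0.4283 = 3.863 mGy/h.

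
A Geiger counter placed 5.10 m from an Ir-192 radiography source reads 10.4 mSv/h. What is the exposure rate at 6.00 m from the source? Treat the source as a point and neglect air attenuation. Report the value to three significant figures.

7.51 mSv/h

Applying the 1/r² law, scaling from 5.10 m to 6.00 m:
10.4 × (5.10/6.00)² = 10.4 × 0.7225 = 7.514 mSv/h.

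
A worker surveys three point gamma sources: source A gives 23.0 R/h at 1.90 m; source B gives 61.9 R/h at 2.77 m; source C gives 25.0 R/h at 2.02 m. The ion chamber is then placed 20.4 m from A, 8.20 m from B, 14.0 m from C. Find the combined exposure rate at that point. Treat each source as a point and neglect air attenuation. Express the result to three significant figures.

Each source contributes Iᵢ·(dᵢ/rᵢ)²; contributions add.
A: 23.0 × (1.90/20.4)² = 0.1995 R/h
B: 61.9 × (2.77/8.20)² = 7.064 R/h
C: 25.0 × (2.02/14.0)² = 0.5205 R/h
Total = 0.1995 + 7.064 + 0.5205 = 7.784 R/h.

7.78 R/h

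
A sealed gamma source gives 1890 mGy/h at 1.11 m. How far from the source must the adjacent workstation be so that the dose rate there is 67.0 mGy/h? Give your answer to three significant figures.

Using I₁d₁² = I₂d₂², d₂ = d₁·√(I₁/I₂).
I₁/I₂ = 1890/67.0 = 28.21, so d₂ = 1.11 × √28.21 = 5.896 m.

5.90 m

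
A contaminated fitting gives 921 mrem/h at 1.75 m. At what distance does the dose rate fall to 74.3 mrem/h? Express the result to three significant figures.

6.16 m

By the inverse-square law, d₂ = d₁·√(I₁/I₂).
I₁/I₂ = 921/74.3 = 12.40, so d₂ = 1.75 × √12.40 = 6.162 m.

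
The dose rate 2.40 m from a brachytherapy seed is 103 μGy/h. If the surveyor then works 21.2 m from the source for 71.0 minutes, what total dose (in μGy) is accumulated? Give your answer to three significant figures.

Using I₁d₁² = I₂d₂², rate at 21.2 m:
(2.40/21.2)² = 0.01282, so 103 × 0.01282 = 1.320 μGy/h.
Dose = rate × time = 1.320 μGy/h × 1.183 h = 1.562 μGy.

1.56 μGy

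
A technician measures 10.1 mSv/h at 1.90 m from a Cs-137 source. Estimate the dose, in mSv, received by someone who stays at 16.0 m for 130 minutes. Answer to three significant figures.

Intensity scales as (d₁/d₂)², so rate at 16.0 m:
10.1 × (1.90/16.0)² = 10.1 × 0.01410 = 0.1424 mSv/h.
Dose = rate × time = 0.1424 mSv/h × 2.167 h = 0.3086 mSv.

0.309 mSv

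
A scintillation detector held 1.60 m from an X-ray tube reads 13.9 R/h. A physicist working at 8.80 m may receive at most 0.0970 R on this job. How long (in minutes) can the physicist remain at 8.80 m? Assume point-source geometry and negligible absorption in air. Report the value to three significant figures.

12.7 min

Intensity scales as (d₁/d₂)², so rate at 8.80 m:
13.9 × (1.60/8.80)² = 13.9 × 0.03306 = 0.4595 R/h.
Stay time = 0.0970 R ÷ 0.4595 R/h = 0.2111 h = 12.67 min.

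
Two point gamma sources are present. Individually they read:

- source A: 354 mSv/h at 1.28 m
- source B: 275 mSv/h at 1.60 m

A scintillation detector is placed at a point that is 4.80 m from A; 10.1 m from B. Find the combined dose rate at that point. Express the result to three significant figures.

32.1 mSv/h

By superposition, sum each source's inverse-square contribution:
A: 354 × (1.28/4.80)² = 25.17 mSv/h
B: 275 × (1.60/10.1)² = 6.901 mSv/h
Total = 25.17 + 6.901 = 32.07 mSv/h.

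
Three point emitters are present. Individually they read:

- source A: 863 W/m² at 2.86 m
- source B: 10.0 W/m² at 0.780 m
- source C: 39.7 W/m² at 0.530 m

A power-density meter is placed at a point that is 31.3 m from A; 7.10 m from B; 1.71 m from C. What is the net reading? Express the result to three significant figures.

By superposition, sum each source's inverse-square contribution:
A: 863 × (2.86/31.3)² = 7.205 W/m²
B: 10.0 × (0.780/7.10)² = 0.1207 W/m²
C: 39.7 × (0.530/1.71)² = 3.814 W/m²
Total = 7.205 + 0.1207 + 3.814 = 11.14 W/m².

11.1 W/m²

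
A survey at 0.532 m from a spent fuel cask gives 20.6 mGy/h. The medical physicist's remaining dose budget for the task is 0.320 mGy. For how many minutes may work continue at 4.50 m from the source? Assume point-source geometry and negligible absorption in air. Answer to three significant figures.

Since intensity falls as 1/r², rate at 4.50 m:
(0.532/4.50)² = 0.01398, so 20.6 × 0.01398 = 0.2880 mGy/h.
Stay time = 0.320 mGy ÷ 0.2880 mGy/h = 1.111 h = 66.66 min.

66.7 min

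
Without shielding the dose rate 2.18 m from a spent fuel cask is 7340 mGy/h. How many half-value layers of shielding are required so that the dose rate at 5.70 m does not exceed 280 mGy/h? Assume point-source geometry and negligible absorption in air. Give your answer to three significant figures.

At 5.70 m, distance alone gives 7340 × (2.18/5.70)² = 7340 × 0.1463 = 1074 mGy/h.
Further attenuation needed: 1074/280 = 3.836.
n = log₂(3.836) = 1.940 half-value layers.

1.94 half-value layers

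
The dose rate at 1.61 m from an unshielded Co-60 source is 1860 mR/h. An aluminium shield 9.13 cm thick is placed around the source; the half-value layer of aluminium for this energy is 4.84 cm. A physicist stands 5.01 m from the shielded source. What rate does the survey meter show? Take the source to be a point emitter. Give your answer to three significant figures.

Distance alone: (1.61/5.01)² = 0.1033, so 1860 × 0.1033 = 192.1 mR/h.
Shield: 9.13/4.84 = 1.886 half-value layers → attenuation 2^(−1.886) = 0.2706.
Combined: 192.1 × 0.2706 = 51.98 mR/h.

52.0 mR/h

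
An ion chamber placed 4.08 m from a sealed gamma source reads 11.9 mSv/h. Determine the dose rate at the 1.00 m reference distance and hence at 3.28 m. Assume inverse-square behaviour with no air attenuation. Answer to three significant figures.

By the inverse-square law,
At 1.00 m: (4.08/1.00)² = 16.65, so 11.9 × 16.65 = 198.1 mSv/h
At 3.28 m: (1.00/3.28)² = 0.09295, so 198.1 × 0.09295 = 18.41 mSv/h.

198 mSv/h; 18.4 mSv/h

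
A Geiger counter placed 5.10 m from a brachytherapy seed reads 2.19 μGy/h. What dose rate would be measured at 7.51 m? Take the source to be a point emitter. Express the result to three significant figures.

Using I₁d₁² = I₂d₂², scaling from 5.10 m to 7.51 m:
2.19 × (5.10/7.51)² = 2.19 × 0.4612 = 1.010 μGy/h.

1.01 μGy/h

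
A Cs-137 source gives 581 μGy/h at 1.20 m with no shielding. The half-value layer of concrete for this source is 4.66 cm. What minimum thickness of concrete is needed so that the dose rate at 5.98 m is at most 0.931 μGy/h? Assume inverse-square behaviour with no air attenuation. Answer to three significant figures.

21.7 cm

At 5.98 m, distance alone gives (1.20/5.98)² = 0.04027, so 581 × 0.04027 = 23.40 μGy/h.
Further attenuation needed: 23.40/0.931 = 25.13.
n = log₂(25.13) = 4.651 half-value layers.
Thickness = 4.651 × 4.66 cm = 21.67 cm.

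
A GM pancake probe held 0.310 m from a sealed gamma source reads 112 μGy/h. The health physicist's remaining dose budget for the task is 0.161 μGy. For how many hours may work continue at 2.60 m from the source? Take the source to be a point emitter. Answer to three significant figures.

Since intensity falls as 1/r², rate at 2.60 m:
112 × (0.310/2.60)² = 112 × 0.01422 = 1.593 μGy/h.
Stay time = 0.161 μGy ÷ 1.593 μGy/h = 0.1011 h.

0.101 h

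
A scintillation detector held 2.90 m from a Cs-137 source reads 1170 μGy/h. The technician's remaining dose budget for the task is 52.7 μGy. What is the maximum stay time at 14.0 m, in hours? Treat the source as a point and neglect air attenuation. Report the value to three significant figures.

By the inverse-square law, rate at 14.0 m:
1170 × (2.90/14.0)² = 1170 × 0.04291 = 50.20 μGy/h.
Stay time = 52.7 μGy ÷ 50.20 μGy/h = 1.050 h.

1.05 h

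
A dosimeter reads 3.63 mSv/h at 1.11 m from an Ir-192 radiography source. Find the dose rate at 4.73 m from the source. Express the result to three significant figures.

0.200 mSv/h

By the inverse-square law, the rate at 4.73 m is
(1.11/4.73)² = 0.05507, so 3.63 × 0.05507 = 0.1999 mSv/h.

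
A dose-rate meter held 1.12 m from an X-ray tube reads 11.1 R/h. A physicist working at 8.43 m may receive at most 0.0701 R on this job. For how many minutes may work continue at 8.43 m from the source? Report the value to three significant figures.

21.5 min

Using I₁d₁² = I₂d₂², rate at 8.43 m:
11.1 × (1.12/8.43)² = 11.1 × 0.01765 = 0.1959 R/h.
Stay time = 0.0701 R ÷ 0.1959 R/h = 0.3578 h = 21.47 min.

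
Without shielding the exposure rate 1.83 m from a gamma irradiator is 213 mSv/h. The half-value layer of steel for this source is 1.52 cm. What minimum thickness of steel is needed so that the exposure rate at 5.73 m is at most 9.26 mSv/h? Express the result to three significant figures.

1.87 cm

At 5.73 m, distance alone gives 213 × (1.83/5.73)² = 213 × 0.1020 = 21.73 mSv/h.
Further attenuation needed: 21.73/9.26 = 2.347.
n = log₂(2.347) = 1.231 half-value layers.
Thickness = 1.231 × 1.52 cm = 1.871 cm.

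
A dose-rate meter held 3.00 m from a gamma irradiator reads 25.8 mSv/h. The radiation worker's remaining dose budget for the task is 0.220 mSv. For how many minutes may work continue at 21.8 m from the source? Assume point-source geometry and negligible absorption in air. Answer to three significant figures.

27.0 min

Intensity scales as (d₁/d₂)², so rate at 21.8 m:
(3.00/21.8)² = 0.01894, so 25.8 × 0.01894 = 0.4887 mSv/h.
Stay time = 0.220 mSv ÷ 0.4887 mSv/h = 0.4502 h = 27.01 min.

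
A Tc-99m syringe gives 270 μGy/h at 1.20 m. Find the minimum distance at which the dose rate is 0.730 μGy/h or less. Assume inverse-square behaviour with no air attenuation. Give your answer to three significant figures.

Applying the 1/r² law, d₂ = d₁·√(I₁/I₂).
I₁/I₂ = 270/0.730 = 369.9, so d₂ = 1.20 × √369.9 = 23.08 m.

23.1 m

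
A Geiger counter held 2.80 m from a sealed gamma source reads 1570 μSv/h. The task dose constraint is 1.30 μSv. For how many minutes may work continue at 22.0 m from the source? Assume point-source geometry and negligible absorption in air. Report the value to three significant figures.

By the inverse-square law, rate at 22.0 m:
(2.80/22.0)² = 0.01620, so 1570 × 0.01620 = 25.43 μSv/h.
Stay time = 1.30 μSv ÷ 25.43 μSv/h = 0.05112 h = 3.067 min.

3.07 min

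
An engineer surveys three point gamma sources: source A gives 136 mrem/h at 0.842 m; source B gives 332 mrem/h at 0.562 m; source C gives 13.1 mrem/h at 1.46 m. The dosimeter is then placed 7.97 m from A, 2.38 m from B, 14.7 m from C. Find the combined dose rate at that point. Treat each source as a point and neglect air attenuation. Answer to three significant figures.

20.2 mrem/h

Each source contributes Iᵢ·(dᵢ/rᵢ)²; contributions add.
A: 136 × (0.842/7.97)² = 1.518 mrem/h
B: 332 × (0.562/2.38)² = 18.51 mrem/h
C: 13.1 × (1.46/14.7)² = 0.1292 mrem/h
Total = 1.518 + 18.51 + 0.1292 = 20.16 mrem/h.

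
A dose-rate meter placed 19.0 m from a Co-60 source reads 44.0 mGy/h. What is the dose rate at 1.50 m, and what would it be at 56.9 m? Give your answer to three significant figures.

7060 mGy/h; 4.91 mGy/h

By the inverse-square law,
At 1.50 m: (19.0/1.50)² = 160.4, so 44.0 × 160.4 = 7058 mGy/h
At 56.9 m: (1.50/56.9)² = 0.0006950, so 7058 × 0.0006950 = 4.905 mGy/h.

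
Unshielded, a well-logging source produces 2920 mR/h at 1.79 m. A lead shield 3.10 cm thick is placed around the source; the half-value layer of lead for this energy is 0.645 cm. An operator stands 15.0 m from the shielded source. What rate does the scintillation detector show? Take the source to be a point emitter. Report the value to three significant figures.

Distance alone: 2920 × (1.79/15.0)² = 2920 × 0.01424 = 41.58 mR/h.
Shield: 3.10/0.645 = 4.806 half-value layers → attenuation 2^(−4.806) = 0.03575.
Combined: 41.58 × 0.03575 = 1.486 mR/h.

1.49 mR/h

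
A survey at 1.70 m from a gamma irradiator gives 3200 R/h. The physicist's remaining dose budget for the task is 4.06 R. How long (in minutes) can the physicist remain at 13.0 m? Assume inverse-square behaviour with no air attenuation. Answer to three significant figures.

4.45 min

Using I₁d₁² = I₂d₂², rate at 13.0 m:
(1.70/13.0)² = 0.01710, so 3200 × 0.01710 = 54.72 R/h.
Stay time = 4.06 R ÷ 54.72 R/h = 0.07420 h = 4.452 min.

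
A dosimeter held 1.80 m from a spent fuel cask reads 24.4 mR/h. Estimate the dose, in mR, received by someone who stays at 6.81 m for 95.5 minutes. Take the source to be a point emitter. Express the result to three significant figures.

2.71 mR

By the inverse-square law, rate at 6.81 m:
24.4 × (1.80/6.81)² = 24.4 × 0.06986 = 1.705 mR/h.
Dose = rate × time = 1.705 mR/h × 1.592 h = 2.714 mR.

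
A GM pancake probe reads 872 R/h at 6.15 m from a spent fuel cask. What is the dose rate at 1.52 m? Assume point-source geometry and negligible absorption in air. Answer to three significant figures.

Since intensity falls as 1/r², the rate at 1.52 m is
(6.15/1.52)² = 16.37, so 872 × 16.37 = 14270 R/h.

14300 R/h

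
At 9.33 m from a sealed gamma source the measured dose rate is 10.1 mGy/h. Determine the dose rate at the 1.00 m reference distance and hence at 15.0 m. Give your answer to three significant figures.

By the inverse-square law,
At 1.00 m: (9.33/1.00)² = 87.05, so 10.1 × 87.05 = 879.2 mGy/h
At 15.0 m: 879.2 × (1.00/15.0)² = 879.2 × 0.004444 = 3.907 mGy/h.

879 mGy/h; 3.91 mGy/h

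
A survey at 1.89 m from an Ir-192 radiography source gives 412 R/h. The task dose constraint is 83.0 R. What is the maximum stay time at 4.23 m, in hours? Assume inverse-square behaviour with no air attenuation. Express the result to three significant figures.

By the inverse-square law, rate at 4.23 m:
(1.89/4.23)² = 0.1996, so 412 × 0.1996 = 82.24 R/h.
Stay time = 83.0 R ÷ 82.24 R/h = 1.009 h.

1.01 h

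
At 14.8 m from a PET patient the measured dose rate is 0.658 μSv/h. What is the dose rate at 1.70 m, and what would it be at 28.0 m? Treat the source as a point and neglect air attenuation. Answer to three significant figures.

49.9 μSv/h; 0.184 μSv/h

Since intensity falls as 1/r²,
At 1.70 m: 0.658 × (14.8/1.70)² = 0.658 × 75.79 = 49.87 μSv/h
At 28.0 m: 49.87 × (1.70/28.0)² = 49.87 × 0.003686 = 0.1838 μSv/h.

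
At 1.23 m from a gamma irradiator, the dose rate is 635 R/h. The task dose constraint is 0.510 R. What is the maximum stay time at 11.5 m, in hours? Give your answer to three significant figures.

Applying the 1/r² law, rate at 11.5 m:
635 × (1.23/11.5)² = 635 × 0.01144 = 7.264 R/h.
Stay time = 0.510 R ÷ 7.264 R/h = 0.07021 h.

0.0702 h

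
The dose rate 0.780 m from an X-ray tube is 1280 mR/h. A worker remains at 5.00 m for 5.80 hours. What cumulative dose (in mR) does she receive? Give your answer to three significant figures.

181 mR

Using I₁d₁² = I₂d₂², rate at 5.00 m:
(0.780/5.00)² = 0.02434, so 1280 × 0.02434 = 31.16 mR/h.
Dose = rate × time = 31.16 mR/h × 5.800 h = 180.7 mR.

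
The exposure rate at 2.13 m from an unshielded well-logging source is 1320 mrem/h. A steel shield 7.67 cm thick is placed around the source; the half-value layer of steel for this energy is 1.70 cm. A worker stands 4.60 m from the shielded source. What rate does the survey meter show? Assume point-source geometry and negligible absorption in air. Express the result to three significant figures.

Distance alone: (2.13/4.60)² = 0.2144, so 1320 × 0.2144 = 283.0 mrem/h.
Shield: 7.67/1.70 = 4.512 half-value layers → attenuation 2^(−4.512) = 0.04383.
Combined: 283.0 × 0.04383 = 12.40 mrem/h.

12.4 mrem/h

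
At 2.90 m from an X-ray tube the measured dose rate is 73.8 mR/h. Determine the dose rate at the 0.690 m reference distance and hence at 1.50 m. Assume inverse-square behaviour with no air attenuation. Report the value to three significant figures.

Since intensity falls as 1/r²,
At 0.690 m: 73.8 × (2.90/0.690)² = 73.8 × 17.66 = 1303 mR/h
At 1.50 m: 1303 × (0.690/1.50)² = 1303 × 0.2116 = 275.7 mR/h.

1300 mR/h; 276 mR/h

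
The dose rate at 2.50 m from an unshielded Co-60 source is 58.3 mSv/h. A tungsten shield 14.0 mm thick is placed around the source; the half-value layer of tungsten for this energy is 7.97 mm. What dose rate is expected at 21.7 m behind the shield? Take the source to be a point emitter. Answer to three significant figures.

0.229 mSv/h

Distance alone: (2.50/21.7)² = 0.01327, so 58.3 × 0.01327 = 0.7736 mSv/h.
Shield: 14.0/7.97 = 1.757 half-value layers → attenuation 2^(−1.757) = 0.2959.
Combined: 0.7736 × 0.2959 = 0.2289 mSv/h.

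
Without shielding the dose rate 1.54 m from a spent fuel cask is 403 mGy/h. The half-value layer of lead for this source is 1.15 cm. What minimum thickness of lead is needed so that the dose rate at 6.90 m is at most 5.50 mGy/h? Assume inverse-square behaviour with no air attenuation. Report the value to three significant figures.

2.15 cm

At 6.90 m, distance alone gives (1.54/6.90)² = 0.04981, so 403 × 0.04981 = 20.07 mGy/h.
Further attenuation needed: 20.07/5.50 = 3.649.
n = log₂(3.649) = 1.868 half-value layers.
Thickness = 1.868 × 1.15 cm = 2.148 cm.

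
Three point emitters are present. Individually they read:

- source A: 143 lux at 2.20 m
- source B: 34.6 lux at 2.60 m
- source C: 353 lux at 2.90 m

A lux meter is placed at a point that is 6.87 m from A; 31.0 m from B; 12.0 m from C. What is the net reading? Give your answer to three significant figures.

Each source contributes Iᵢ·(dᵢ/rᵢ)²; contributions add.
A: 143 × (2.20/6.87)² = 14.66 lux
B: 34.6 × (2.60/31.0)² = 0.2434 lux
C: 353 × (2.90/12.0)² = 20.62 lux
Total = 14.66 + 0.2434 + 20.62 = 35.52 lux.

35.5 lux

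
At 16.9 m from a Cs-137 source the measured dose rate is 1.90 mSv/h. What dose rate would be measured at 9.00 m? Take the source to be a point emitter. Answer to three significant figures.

6.70 mSv/h

Intensity scales as (d₁/d₂)², so scaling from 16.9 m to 9.00 m:
(16.9/9.00)² = 3.526, so 1.90 × 3.526 = 6.699 mSv/h.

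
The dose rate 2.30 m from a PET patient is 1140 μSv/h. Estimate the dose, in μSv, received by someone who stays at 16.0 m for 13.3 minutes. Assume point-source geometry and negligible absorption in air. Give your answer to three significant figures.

5.22 μSv

Using I₁d₁² = I₂d₂², rate at 16.0 m:
1140 × (2.30/16.0)² = 1140 × 0.02066 = 23.55 μSv/h.
Dose = rate × time = 23.55 μSv/h × 0.2217 h = 5.221 μSv.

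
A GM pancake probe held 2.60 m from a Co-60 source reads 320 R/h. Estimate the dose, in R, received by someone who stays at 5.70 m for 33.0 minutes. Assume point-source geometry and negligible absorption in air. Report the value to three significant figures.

Applying the 1/r² law, rate at 5.70 m:
320 × (2.60/5.70)² = 320 × 0.2081 = 66.59 R/h.
Dose = rate × time = 66.59 R/h × 0.5500 h = 36.62 R.

36.6 R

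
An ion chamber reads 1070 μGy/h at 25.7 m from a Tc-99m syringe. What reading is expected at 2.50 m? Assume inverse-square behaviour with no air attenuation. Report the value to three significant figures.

113000 μGy/h

By the inverse-square law, the rate at 2.50 m is
1070 × (25.7/2.50)² = 1070 × 105.7 = 113100 μGy/h.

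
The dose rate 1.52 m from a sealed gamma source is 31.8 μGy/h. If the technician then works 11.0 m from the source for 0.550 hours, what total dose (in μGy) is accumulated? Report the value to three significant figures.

By the inverse-square law, rate at 11.0 m:
31.8 × (1.52/11.0)² = 31.8 × 0.01909 = 0.6071 μGy/h.
Dose = rate × time = 0.6071 μGy/h × 0.5500 h = 0.3339 μGy.

0.334 μGy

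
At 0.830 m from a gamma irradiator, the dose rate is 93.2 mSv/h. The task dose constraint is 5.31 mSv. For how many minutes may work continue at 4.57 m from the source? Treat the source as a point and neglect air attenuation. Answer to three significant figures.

Using I₁d₁² = I₂d₂², rate at 4.57 m:
93.2 × (0.830/4.57)² = 93.2 × 0.03299 = 3.075 mSv/h.
Stay time = 5.31 mSv ÷ 3.075 mSv/h = 1.727 h = 103.6 min.

104 min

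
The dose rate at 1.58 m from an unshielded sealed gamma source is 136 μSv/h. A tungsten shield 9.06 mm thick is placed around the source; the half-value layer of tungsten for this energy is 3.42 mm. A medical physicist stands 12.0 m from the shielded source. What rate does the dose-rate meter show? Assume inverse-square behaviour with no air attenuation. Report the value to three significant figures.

0.376 μSv/h

Distance alone: 136 × (1.58/12.0)² = 136 × 0.01734 = 2.358 μSv/h.
Shield: 9.06/3.42 = 2.649 half-value layers → attenuation 2^(−2.649) = 0.1594.
Combined: 2.358 × 0.1594 = 0.3759 μSv/h.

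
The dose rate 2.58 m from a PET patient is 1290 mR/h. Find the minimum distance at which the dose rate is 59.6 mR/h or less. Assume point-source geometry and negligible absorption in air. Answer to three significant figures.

12.0 m

Since intensity falls as 1/r², d₂ = d₁·√(I₁/I₂).
I₁/I₂ = 1290/59.6 = 21.64, so d₂ = 2.58 × √21.64 = 12.00 m.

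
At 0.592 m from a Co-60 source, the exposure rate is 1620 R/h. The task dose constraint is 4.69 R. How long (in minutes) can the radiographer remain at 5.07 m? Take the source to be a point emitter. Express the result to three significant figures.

12.7 min

Using I₁d₁² = I₂d₂², rate at 5.07 m:
(0.592/5.07)² = 0.01363, so 1620 × 0.01363 = 22.08 R/h.
Stay time = 4.69 R ÷ 22.08 R/h = 0.2124 h = 12.74 min.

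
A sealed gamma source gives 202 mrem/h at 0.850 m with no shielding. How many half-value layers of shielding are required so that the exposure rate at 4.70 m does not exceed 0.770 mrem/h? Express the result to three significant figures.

At 4.70 m, distance alone gives 202 × (0.850/4.70)² = 202 × 0.03271 = 6.607 mrem/h.
Further attenuation needed: 6.607/0.770 = 8.581.
n = log₂(8.581) = 3.101 half-value layers.

3.10 half-value layers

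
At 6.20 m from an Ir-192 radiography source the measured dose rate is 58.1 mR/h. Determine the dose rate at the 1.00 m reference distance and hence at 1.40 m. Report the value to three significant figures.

Using I₁d₁² = I₂d₂²,
At 1.00 m: (6.20/1.00)² = 38.44, so 58.1 × 38.44 = 2233 mR/h
At 1.40 m: (1.00/1.40)² = 0.5102, so 2233 × 0.5102 = 1139 mR/h.

2230 mR/h; 1140 mR/h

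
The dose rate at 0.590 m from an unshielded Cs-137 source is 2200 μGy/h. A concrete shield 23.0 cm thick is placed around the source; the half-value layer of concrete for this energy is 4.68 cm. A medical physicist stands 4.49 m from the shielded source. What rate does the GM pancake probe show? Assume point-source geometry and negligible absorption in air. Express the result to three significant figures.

1.26 μGy/h

Distance alone: (0.590/4.49)² = 0.01727, so 2200 × 0.01727 = 37.99 μGy/h.
Shield: 23.0/4.68 = 4.915 half-value layers → attenuation 2^(−4.915) = 0.03315.
Combined: 37.99 × 0.03315 = 1.259 μGy/h.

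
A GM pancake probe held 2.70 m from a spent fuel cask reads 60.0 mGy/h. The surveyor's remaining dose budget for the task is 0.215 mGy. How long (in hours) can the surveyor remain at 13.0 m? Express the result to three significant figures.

0.0831 h

Using I₁d₁² = I₂d₂², rate at 13.0 m:
60.0 × (2.70/13.0)² = 60.0 × 0.04314 = 2.588 mGy/h.
Stay time = 0.215 mGy ÷ 2.588 mGy/h = 0.08308 h.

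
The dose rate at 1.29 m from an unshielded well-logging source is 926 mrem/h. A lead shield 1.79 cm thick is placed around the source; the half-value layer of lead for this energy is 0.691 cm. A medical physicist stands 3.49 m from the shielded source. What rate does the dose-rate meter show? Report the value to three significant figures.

Distance alone: 926 × (1.29/3.49)² = 926 × 0.1366 = 126.5 mrem/h.
Shield: 1.79/0.691 = 2.590 half-value layers → attenuation 2^(−2.590) = 0.1661.
Combined: 126.5 × 0.1661 = 21.01 mrem/h.

21.0 mrem/h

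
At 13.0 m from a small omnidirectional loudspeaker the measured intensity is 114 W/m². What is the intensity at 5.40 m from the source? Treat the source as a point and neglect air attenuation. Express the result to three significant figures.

Applying the 1/r² law, scaling from 13.0 m to 5.40 m:
114 × (13.0/5.40)² = 114 × 5.796 = 660.7 W/m².

661 W/m²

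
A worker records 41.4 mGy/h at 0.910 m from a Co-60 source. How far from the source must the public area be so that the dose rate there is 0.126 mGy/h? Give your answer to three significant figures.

16.5 m

Since intensity falls as 1/r², d₂ = d₁·√(I₁/I₂).
I₁/I₂ = 41.4/0.126 = 328.6, so d₂ = 0.910 × √328.6 = 16.50 m.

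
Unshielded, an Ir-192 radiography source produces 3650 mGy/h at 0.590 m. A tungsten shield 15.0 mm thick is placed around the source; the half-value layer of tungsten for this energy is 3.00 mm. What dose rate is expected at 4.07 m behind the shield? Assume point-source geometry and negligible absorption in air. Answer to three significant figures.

2.40 mGy/h

Distance alone: 3650 × (0.590/4.07)² = 3650 × 0.02101 = 76.69 mGy/h.
Shield: 15.0/3.00 = 5.000 half-value layers → attenuation 2^(−5.000) = 0.03125.
Combined: 76.69 × 0.03125 = 2.397 mGy/h.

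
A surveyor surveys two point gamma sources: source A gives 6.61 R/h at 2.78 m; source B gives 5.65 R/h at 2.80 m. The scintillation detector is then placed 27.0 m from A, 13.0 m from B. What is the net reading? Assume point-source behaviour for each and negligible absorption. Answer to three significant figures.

0.332 R/h

Each source contributes Iᵢ·(dᵢ/rᵢ)²; contributions add.
A: 6.61 × (2.78/27.0)² = 0.07008 R/h
B: 5.65 × (2.80/13.0)² = 0.2621 R/h
Total = 0.07008 + 0.2621 = 0.3322 R/h.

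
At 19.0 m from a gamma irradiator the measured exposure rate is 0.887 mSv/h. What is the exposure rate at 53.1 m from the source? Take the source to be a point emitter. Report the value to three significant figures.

By the inverse-square law, scaling from 19.0 m to 53.1 m:
0.887 × (19.0/53.1)² = 0.887 × 0.1280 = 0.1135 mSv/h.

0.114 mSv/h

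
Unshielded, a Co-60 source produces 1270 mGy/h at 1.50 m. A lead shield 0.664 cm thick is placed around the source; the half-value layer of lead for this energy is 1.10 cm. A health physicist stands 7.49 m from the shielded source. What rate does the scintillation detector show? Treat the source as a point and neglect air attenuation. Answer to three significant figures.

Distance alone: 1270 × (1.50/7.49)² = 1270 × 0.04011 = 50.94 mGy/h.
Shield: 0.664/1.10 = 0.6036 half-value layers → attenuation 2^(−0.6036) = 0.6581.
Combined: 50.94 × 0.6581 = 33.52 mGy/h.

33.5 mGy/h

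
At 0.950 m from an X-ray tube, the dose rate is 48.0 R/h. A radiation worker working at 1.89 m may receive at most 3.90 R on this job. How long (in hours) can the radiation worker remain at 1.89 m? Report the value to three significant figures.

0.322 h

Using I₁d₁² = I₂d₂², rate at 1.89 m:
48.0 × (0.950/1.89)² = 48.0 × 0.2527 = 12.13 R/h.
Stay time = 3.90 R ÷ 12.13 R/h = 0.3215 h.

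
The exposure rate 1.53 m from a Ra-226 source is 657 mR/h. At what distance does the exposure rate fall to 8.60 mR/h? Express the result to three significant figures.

Intensity scales as (d₁/d₂)², so d₂ = d₁·√(I₁/I₂).
I₁/I₂ = 657/8.60 = 76.40, so d₂ = 1.53 × √76.40 = 13.37 m.

13.4 m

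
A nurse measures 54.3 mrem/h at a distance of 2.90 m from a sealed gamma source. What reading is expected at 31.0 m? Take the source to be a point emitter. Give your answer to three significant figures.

Using I₁d₁² = I₂d₂², the rate at 31.0 m is
(2.90/31.0)² = 0.008751, so 54.3 × 0.008751 = 0.4752 mrem/h.

0.475 mrem/h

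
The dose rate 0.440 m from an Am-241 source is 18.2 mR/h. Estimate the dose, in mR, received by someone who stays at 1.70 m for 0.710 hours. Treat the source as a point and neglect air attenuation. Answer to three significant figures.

0.866 mR

By the inverse-square law, rate at 1.70 m:
18.2 × (0.440/1.70)² = 18.2 × 0.06699 = 1.219 mR/h.
Dose = rate × time = 1.219 mR/h × 0.7100 h = 0.8655 mR.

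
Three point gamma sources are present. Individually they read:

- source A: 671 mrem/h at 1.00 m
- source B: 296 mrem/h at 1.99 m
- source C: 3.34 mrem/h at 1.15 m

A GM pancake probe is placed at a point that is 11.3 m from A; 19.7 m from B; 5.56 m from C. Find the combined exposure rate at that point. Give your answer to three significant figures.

By superposition, sum each source's inverse-square contribution:
A: 671 × (1.00/11.3)² = 5.255 mrem/h
B: 296 × (1.99/19.7)² = 3.020 mrem/h
C: 3.34 × (1.15/5.56)² = 0.1429 mrem/h
Total = 5.255 + 3.020 + 0.1429 = 8.418 mrem/h.

8.42 mrem/h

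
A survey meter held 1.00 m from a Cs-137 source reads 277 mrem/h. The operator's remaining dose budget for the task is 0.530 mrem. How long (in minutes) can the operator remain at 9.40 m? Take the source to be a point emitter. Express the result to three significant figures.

By the inverse-square law, rate at 9.40 m:
(1.00/9.40)² = 0.01132, so 277 × 0.01132 = 3.136 mrem/h.
Stay time = 0.530 mrem ÷ 3.136 mrem/h = 0.1690 h = 10.14 min.

10.1 min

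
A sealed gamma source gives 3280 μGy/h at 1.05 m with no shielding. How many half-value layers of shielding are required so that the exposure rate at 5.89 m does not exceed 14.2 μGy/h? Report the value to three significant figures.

At 5.89 m, distance alone gives (1.05/5.89)² = 0.03178, so 3280 × 0.03178 = 104.2 μGy/h.
Further attenuation needed: 104.2/14.2 = 7.338.
n = log₂(7.338) = 2.875 half-value layers.

2.88 half-value layers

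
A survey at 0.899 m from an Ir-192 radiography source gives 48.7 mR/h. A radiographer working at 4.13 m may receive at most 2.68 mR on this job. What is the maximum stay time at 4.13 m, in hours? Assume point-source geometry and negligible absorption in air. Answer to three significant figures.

1.16 h

By the inverse-square law, rate at 4.13 m:
(0.899/4.13)² = 0.04738, so 48.7 × 0.04738 = 2.307 mR/h.
Stay time = 2.68 mR ÷ 2.307 mR/h = 1.162 h.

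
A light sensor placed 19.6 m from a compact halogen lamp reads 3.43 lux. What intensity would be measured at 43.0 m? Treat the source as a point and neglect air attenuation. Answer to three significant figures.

0.713 lux

Intensity scales as (d₁/d₂)², so scaling from 19.6 m to 43.0 m:
(19.6/43.0)² = 0.2078, so 3.43 × 0.2078 = 0.7128 lux.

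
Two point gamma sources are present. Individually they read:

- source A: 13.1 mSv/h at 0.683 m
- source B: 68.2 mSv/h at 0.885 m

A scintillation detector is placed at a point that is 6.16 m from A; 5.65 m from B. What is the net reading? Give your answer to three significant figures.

By superposition, sum each source's inverse-square contribution:
A: 13.1 × (0.683/6.16)² = 0.1610 mSv/h
B: 68.2 × (0.885/5.65)² = 1.673 mSv/h
Total = 0.1610 + 1.673 = 1.834 mSv/h.

1.83 mSv/h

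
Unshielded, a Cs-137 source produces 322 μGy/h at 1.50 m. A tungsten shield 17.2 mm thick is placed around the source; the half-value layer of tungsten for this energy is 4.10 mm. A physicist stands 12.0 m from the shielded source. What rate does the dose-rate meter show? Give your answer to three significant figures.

Distance alone: 322 × (1.50/12.0)² = 322 × 0.01562 = 5.030 μGy/h.
Shield: 17.2/4.10 = 4.195 half-value layers → attenuation 2^(−4.195) = 0.05460.
Combined: 5.030 × 0.05460 = 0.2746 μGy/h.

0.275 μGy/h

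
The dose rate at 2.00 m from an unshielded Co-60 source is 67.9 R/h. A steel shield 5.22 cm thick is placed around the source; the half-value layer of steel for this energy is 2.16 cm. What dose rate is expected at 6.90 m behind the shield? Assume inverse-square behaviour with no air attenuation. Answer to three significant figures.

1.07 R/h

Distance alone: (2.00/6.90)² = 0.08402, so 67.9 × 0.08402 = 5.705 R/h.
Shield: 5.22/2.16 = 2.417 half-value layers → attenuation 2^(−2.417) = 0.1872.
Combined: 5.705 × 0.1872 = 1.068 R/h.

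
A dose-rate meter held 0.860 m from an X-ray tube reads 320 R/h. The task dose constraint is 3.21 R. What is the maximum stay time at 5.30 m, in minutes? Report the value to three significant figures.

Applying the 1/r² law, rate at 5.30 m:
320 × (0.860/5.30)² = 320 × 0.02633 = 8.426 R/h.
Stay time = 3.21 R ÷ 8.426 R/h = 0.3810 h = 22.86 min.

22.9 min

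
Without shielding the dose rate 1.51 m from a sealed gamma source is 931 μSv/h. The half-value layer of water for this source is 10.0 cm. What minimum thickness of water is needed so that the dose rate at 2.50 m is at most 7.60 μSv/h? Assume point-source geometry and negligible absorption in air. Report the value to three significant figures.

54.8 cm

At 2.50 m, distance alone gives (1.51/2.50)² = 0.3648, so 931 × 0.3648 = 339.6 μSv/h.
Further attenuation needed: 339.6/7.60 = 44.68.
n = log₂(44.68) = 5.482 half-value layers.
Thickness = 5.482 × 10.0 cm = 54.82 cm.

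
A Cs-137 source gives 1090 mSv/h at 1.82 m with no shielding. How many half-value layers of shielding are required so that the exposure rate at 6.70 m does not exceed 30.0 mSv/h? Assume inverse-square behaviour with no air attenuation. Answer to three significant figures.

1.42 half-value layers

At 6.70 m, distance alone gives (1.82/6.70)² = 0.07379, so 1090 × 0.07379 = 80.43 mSv/h.
Further attenuation needed: 80.43/30.0 = 2.681.
n = log₂(2.681) = 1.423 half-value layers.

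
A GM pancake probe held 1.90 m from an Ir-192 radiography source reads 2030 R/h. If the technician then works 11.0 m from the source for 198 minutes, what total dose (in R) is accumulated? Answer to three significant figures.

200 R

Since intensity falls as 1/r², rate at 11.0 m:
2030 × (1.90/11.0)² = 2030 × 0.02983 = 60.55 R/h.
Dose = rate × time = 60.55 R/h × 3.300 h = 199.8 R.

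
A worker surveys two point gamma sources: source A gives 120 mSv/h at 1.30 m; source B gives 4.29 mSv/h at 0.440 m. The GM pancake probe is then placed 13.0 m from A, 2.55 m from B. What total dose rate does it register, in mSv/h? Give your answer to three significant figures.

By superposition, sum each source's inverse-square contribution:
A: 120 × (1.30/13.0)² = 1.200 mSv/h
B: 4.29 × (0.440/2.55)² = 0.1277 mSv/h
Total = 1.200 + 0.1277 = 1.328 mSv/h.

1.33 mSv/h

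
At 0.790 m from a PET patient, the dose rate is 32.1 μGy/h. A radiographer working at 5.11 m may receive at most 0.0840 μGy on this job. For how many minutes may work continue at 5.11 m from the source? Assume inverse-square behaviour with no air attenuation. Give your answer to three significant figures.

6.57 min

Using I₁d₁² = I₂d₂², rate at 5.11 m:
(0.790/5.11)² = 0.02390, so 32.1 × 0.02390 = 0.7672 μGy/h.
Stay time = 0.0840 μGy ÷ 0.7672 μGy/h = 0.1095 h = 6.570 min.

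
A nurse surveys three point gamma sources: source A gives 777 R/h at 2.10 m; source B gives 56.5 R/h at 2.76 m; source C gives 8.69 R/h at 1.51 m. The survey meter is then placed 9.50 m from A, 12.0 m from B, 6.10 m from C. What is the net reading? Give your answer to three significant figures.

Each source contributes Iᵢ·(dᵢ/rᵢ)²; contributions add.
A: 777 × (2.10/9.50)² = 37.97 R/h
B: 56.5 × (2.76/12.0)² = 2.989 R/h
C: 8.69 × (1.51/6.10)² = 0.5325 R/h
Total = 37.97 + 2.989 + 0.5325 = 41.49 R/h.

41.5 R/h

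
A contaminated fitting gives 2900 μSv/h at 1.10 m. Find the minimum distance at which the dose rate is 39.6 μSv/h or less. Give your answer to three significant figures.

9.41 m

Intensity scales as (d₁/d₂)², so d₂ = d₁·√(I₁/I₂).
I₁/I₂ = 2900/39.6 = 73.23, so d₂ = 1.10 × √73.23 = 9.413 m.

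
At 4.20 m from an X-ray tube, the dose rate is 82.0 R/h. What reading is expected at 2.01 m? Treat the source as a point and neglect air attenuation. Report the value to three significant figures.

Since intensity falls as 1/r², the rate at 2.01 m is
(4.20/2.01)² = 4.366, so 82.0 × 4.366 = 358.0 R/h.

358 R/h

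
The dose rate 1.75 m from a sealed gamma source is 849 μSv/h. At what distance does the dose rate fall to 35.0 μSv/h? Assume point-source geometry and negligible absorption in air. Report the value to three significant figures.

By the inverse-square law, d₂ = d₁·√(I₁/I₂).
I₁/I₂ = 849/35.0 = 24.26, so d₂ = 1.75 × √24.26 = 8.620 m.

8.62 m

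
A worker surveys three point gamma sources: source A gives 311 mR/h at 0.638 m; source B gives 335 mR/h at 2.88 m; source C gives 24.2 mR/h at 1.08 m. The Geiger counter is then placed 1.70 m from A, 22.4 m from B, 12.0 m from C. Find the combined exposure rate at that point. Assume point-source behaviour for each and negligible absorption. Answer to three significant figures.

49.5 mR/h

By superposition, sum each source's inverse-square contribution:
A: 311 × (0.638/1.70)² = 43.80 mR/h
B: 335 × (2.88/22.4)² = 5.538 mR/h
C: 24.2 × (1.08/12.0)² = 0.1960 mR/h
Total = 43.80 + 5.538 + 0.1960 = 49.53 mR/h.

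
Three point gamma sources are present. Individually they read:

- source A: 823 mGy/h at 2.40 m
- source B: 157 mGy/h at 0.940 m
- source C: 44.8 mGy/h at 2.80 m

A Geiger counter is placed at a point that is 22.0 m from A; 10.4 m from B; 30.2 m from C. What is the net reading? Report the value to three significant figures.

11.5 mGy/h

By superposition, sum each source's inverse-square contribution:
A: 823 × (2.40/22.0)² = 9.794 mGy/h
B: 157 × (0.940/10.4)² = 1.283 mGy/h
C: 44.8 × (2.80/30.2)² = 0.3851 mGy/h
Total = 9.794 + 1.283 + 0.3851 = 11.46 mGy/h.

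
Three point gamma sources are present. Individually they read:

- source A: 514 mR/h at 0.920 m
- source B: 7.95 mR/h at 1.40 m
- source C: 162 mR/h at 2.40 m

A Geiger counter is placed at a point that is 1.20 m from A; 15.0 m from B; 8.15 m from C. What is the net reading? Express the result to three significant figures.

316 mR/h

Each source contributes Iᵢ·(dᵢ/rᵢ)²; contributions add.
A: 514 × (0.920/1.20)² = 302.1 mR/h
B: 7.95 × (1.40/15.0)² = 0.06925 mR/h
C: 162 × (2.40/8.15)² = 14.05 mR/h
Total = 302.1 + 0.06925 + 14.05 = 316.2 mR/h.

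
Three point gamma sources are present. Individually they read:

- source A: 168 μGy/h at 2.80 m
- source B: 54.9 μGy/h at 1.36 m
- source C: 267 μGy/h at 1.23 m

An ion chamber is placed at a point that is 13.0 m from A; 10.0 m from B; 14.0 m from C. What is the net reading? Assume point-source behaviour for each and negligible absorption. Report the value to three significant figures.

Each source contributes Iᵢ·(dᵢ/rᵢ)²; contributions add.
A: 168 × (2.80/13.0)² = 7.794 μGy/h
B: 54.9 × (1.36/10.0)² = 1.015 μGy/h
C: 267 × (1.23/14.0)² = 2.061 μGy/h
Total = 7.794 + 1.015 + 2.061 = 10.87 μGy/h.

10.9 μGy/h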